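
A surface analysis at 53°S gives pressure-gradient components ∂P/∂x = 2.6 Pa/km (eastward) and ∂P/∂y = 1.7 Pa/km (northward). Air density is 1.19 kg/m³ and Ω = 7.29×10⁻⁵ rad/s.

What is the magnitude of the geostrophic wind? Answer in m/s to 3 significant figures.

22.4 m/s

Coriolis parameter at 53°S:
f = 2Ω sin φ = 2 × 7.29×10⁻⁵ × sin 53° = 1.16×10⁻⁴ s⁻¹
In the Southern Hemisphere f is negative: f = −1.16×10⁻⁴ s⁻¹.
Component geostrophic relations (x east, y north):
u_g = −(1/(fρ)) ∂P/∂y,  v_g = (1/(fρ)) ∂P/∂x
u_g = −(1.7×10⁻³)/(−1.16×10⁻⁴ × 1.19) = 12.3 m/s;  v_g = (2.6×10⁻³)/(−1.16×10⁻⁴ × 1.19) = −18.8 m/s
|V_g| = √(u_g² + v_g²) = 22.4 m/s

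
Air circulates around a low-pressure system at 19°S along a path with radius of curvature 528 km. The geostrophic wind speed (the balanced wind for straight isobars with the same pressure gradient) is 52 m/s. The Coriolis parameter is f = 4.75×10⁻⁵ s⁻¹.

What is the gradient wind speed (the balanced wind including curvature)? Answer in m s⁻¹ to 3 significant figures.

Around a low, centrifugal force acts outward with Coriolis, so pressure-gradient force balances both:
(1/ρ)|∂P/∂n| = fV + V²/R  →  V² + fR·V − fR·V_g = 0
With fR = 4.75×10⁻⁵ × 528×10³ m = 25.1 m/s:
V = [−fR + √((fR)² + 4 fR V_g)]/2 = [−25.1 + √(25.1² + 4×25.1×52)]/2 = 25.7 m/s
Subgeostrophic (V < V_g = 52 m/s), as expected around a low.

25.7 m s⁻¹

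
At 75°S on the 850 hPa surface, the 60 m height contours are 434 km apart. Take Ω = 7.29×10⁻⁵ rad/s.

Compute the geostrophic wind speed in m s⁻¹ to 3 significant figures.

Coriolis parameter at 75°S:
f = 2Ω sin φ = 2 × 7.29×10⁻⁵ × sin 75° = 1.41×10⁻⁴ s⁻¹
Height gradient: |∂Z/∂n| = 60 m / 434000 m = 1.38×10⁻⁴
On a pressure surface, geostrophic balance gives V_g = (g/f)|∂Z/∂n|:
V_g = 9.81 × 1.38×10⁻⁴ / 1.41×10⁻⁴ = 9.63 m/s

9.63 m s⁻¹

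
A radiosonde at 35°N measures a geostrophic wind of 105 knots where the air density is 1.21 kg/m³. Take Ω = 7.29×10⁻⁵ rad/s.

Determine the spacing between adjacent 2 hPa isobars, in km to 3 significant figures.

Coriolis parameter at 35°N:
f = 2Ω sin φ = 2 × 7.29×10⁻⁵ × sin 35° = 8.36×10⁻⁵ s⁻¹
Wind speed in SI: 105 knots = 54.0 m/s
Geostrophic balance rearranged: |∂P/∂n| = f ρ V_g
|∂P/∂n| = 8.36×10⁻⁵ × 1.21 × 54.0 = 5.47×10⁻³ Pa/m
Isobar spacing: Δn = ΔP/|∂P/∂n| = 200 Pa / 5.47×10⁻³ Pa/m = 36591 m ≈ 36.6 km

36.6 km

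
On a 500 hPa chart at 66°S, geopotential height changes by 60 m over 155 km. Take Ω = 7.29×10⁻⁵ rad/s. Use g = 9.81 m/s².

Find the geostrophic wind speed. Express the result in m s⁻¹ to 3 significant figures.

Coriolis parameter at 66°S:
f = 2Ω sin φ = 2 × 7.29×10⁻⁵ × sin 66° = 1.33×10⁻⁴ s⁻¹
Height gradient: |∂Z/∂n| = 60 m / 155000 m = 3.87×10⁻⁴
On a pressure surface, geostrophic balance gives V_g = (g/f)|∂Z/∂n|:
V_g = 9.81 × 3.87×10⁻⁴ / 1.33×10⁻⁴ = 28.5 m/s

28.5 m s⁻¹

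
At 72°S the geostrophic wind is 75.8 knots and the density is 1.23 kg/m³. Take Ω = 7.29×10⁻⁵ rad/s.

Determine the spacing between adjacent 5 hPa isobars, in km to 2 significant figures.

75 km

Coriolis parameter at 72°S:
f = 2Ω sin φ = 2 × 7.29×10⁻⁵ × sin 72° = 1.39×10⁻⁴ s⁻¹
Wind speed in SI: 75.8 knots = 39.0 m/s
Geostrophic balance rearranged: |∂P/∂n| = f ρ V_g
|∂P/∂n| = 1.39×10⁻⁴ × 1.23 × 39.0 = 6.65×10⁻³ Pa/m
Isobar spacing: Δn = ΔP/|∂P/∂n| = 500 Pa / 6.65×10⁻³ Pa/m = 75179 m ≈ 75 km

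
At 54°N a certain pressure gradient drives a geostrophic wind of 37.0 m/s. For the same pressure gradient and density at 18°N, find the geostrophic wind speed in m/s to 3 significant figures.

With the same pressure gradient and density, V_g ∝ 1/f ∝ 1/sin φ.
V₂ = V₁ · sin φ₁ / sin φ₂ = 37.0 × sin 54° / sin 18°
V₂ = 37.0 × 0.8090/0.3090 = 96.9 m/s

96.9 m/s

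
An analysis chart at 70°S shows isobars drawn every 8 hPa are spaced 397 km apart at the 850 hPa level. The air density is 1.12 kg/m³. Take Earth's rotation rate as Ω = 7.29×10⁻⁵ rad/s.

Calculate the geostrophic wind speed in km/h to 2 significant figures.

Coriolis parameter at 70°S:
f = 2Ω sin φ = 2 × 7.29×10⁻⁵ × sin 70° = 1.37×10⁻⁴ s⁻¹
Pressure gradient: |∂P/∂n| = 800 Pa / 397000 m = 2.02×10⁻³ Pa/m
Geostrophic balance (pressure-gradient force = Coriolis force):
V_g = (1/(fρ)) |∂P/∂n| = 2.02×10⁻³ / (1.37×10⁻⁴ × 1.12) = 13.1 m/s
Converting: 13.1 m/s × 3.6 = 47 km/h

47 km/h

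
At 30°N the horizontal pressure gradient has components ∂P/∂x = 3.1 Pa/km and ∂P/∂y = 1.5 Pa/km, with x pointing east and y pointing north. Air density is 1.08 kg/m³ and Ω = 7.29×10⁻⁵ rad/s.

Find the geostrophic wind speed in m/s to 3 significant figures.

43.7 m/s

Coriolis parameter at 30°N:
f = 2Ω sin φ = 2 × 7.29×10⁻⁵ × sin 30° = 7.29×10⁻⁵ s⁻¹
Component geostrophic relations (x east, y north):
u_g = −(1/(fρ)) ∂P/∂y,  v_g = (1/(fρ)) ∂P/∂x
u_g = −(1.5×10⁻³)/(7.29×10⁻⁵ × 1.08) = −19.1 m/s;  v_g = (3.1×10⁻³)/(7.29×10⁻⁵ × 1.08) = 39.4 m/s
|V_g| = √(u_g² + v_g²) = 43.7 m/s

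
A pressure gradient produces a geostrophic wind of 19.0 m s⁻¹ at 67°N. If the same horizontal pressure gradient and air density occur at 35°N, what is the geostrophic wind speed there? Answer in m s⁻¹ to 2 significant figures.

With the same pressure gradient and density, V_g ∝ 1/f ∝ 1/sin φ.
V₂ = V₁ · sin φ₁ / sin φ₂ = 19.0 × sin 67° / sin 35°
V₂ = 19.0 × 0.9205/0.5736 = 30 m s⁻¹

30 m s⁻¹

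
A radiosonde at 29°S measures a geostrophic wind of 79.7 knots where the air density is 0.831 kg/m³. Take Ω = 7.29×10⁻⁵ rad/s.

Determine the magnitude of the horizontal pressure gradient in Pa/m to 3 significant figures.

Coriolis parameter at 29°S:
f = 2Ω sin φ = 2 × 7.29×10⁻⁵ × sin 29° = 7.07×10⁻⁵ s⁻¹
Wind speed in SI: 79.7 knots = 41.0 m/s
Geostrophic balance rearranged: |∂P/∂n| = f ρ V_g
|∂P/∂n| = 7.07×10⁻⁵ × 0.831 × 41.0 = 2.41×10⁻³ Pa/m

2.41×10⁻³ Pa/m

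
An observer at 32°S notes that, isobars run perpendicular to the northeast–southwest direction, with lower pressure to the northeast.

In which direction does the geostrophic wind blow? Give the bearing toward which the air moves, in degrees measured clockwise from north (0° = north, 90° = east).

The pressure-gradient force points toward the northeast (bearing 045°).
Geostrophic balance: in the Southern Hemisphere the Coriolis force deflects motion to the left, so the geostrophic wind blows 90° to the left of the pressure-gradient force (low pressure on the right).
Rotating 045° by 90° counterclockwise gives 315° — the wind blows toward the northwest.

315°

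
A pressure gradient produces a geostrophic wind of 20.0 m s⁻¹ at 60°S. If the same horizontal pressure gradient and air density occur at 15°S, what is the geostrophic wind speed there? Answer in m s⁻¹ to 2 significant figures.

67 m s⁻¹

With the same pressure gradient and density, V_g ∝ 1/f ∝ 1/sin φ.
V₂ = V₁ · sin φ₁ / sin φ₂ = 20.0 × sin 60° / sin 15°
V₂ = 20.0 × 0.8660/0.2588 = 67 m s⁻¹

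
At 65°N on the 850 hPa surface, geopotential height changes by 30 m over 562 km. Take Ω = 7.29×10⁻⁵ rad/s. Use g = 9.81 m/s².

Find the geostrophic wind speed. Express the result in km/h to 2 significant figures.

14 km/h

Coriolis parameter at 65°N:
f = 2Ω sin φ = 2 × 7.29×10⁻⁵ × sin 65° = 1.32×10⁻⁴ s⁻¹
Height gradient: |∂Z/∂n| = 30 m / 562000 m = 5.34×10⁻⁵
On a pressure surface, geostrophic balance gives V_g = (g/f)|∂Z/∂n|:
V_g = 9.81 × 5.34×10⁻⁵ / 1.32×10⁻⁴ = 3.96 m/s
Converting: 3.96 m/s × 3.6 = 14 km/h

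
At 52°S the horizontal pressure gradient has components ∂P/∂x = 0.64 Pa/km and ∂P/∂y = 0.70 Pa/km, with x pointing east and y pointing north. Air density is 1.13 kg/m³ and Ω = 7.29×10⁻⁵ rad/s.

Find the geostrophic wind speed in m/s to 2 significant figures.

7.3 m/s

Coriolis parameter at 52°S:
f = 2Ω sin φ = 2 × 7.29×10⁻⁵ × sin 52° = 1.15×10⁻⁴ s⁻¹
In the Southern Hemisphere f is negative: f = −1.15×10⁻⁴ s⁻¹.
Component geostrophic relations (x east, y north):
u_g = −(1/(fρ)) ∂P/∂y,  v_g = (1/(fρ)) ∂P/∂x
u_g = −(0.70×10⁻³)/(−1.15×10⁻⁴ × 1.13) = 5.39 m/s;  v_g = (0.64×10⁻³)/(−1.15×10⁻⁴ × 1.13) = −4.93 m/s
|V_g| = √(u_g² + v_g²) = 7.31 m/s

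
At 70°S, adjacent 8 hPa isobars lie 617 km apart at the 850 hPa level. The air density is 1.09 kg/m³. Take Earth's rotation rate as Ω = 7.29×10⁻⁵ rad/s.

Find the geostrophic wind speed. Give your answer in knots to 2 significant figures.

17 knots

Coriolis parameter at 70°S:
f = 2Ω sin φ = 2 × 7.29×10⁻⁵ × sin 70° = 1.37×10⁻⁴ s⁻¹
Pressure gradient: |∂P/∂n| = 800 Pa / 617000 m = 1.30×10⁻³ Pa/m
Geostrophic balance (pressure-gradient force = Coriolis force):
V_g = (1/(fρ)) |∂P/∂n| = 1.30×10⁻³ / (1.37×10⁻⁴ × 1.09) = 8.68 m/s
Converting: 8.68 m/s × 1.944 = 17 knots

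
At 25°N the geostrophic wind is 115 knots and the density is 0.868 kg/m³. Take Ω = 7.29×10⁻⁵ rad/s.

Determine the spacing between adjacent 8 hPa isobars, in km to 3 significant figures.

Coriolis parameter at 25°N:
f = 2Ω sin φ = 2 × 7.29×10⁻⁵ × sin 25° = 6.16×10⁻⁵ s⁻¹
Wind speed in SI: 115 knots = 59.2 m/s
Geostrophic balance rearranged: |∂P/∂n| = f ρ V_g
|∂P/∂n| = 6.16×10⁻⁵ × 0.868 × 59.2 = 3.16×10⁻³ Pa/m
Isobar spacing: Δn = ΔP/|∂P/∂n| = 800 Pa / 3.16×10⁻³ Pa/m = 252830 m ≈ 253 km

253 km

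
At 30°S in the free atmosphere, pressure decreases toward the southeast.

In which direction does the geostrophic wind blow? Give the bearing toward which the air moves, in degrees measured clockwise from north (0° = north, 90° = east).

045°

The pressure-gradient force points toward the southeast (bearing 135°).
Geostrophic balance: in the Southern Hemisphere the Coriolis force deflects motion to the left, so the geostrophic wind blows 90° to the left of the pressure-gradient force (low pressure on the right).
Rotating 135° by 90° counterclockwise gives 045° — the wind blows toward the northeast.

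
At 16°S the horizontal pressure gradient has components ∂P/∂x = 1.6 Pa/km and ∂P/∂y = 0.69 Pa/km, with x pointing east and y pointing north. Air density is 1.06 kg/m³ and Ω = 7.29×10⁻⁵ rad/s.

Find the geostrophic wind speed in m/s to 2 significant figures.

41 m/s

Coriolis parameter at 16°S:
f = 2Ω sin φ = 2 × 7.29×10⁻⁵ × sin 16° = 4.02×10⁻⁵ s⁻¹
In the Southern Hemisphere f is negative: f = −4.02×10⁻⁵ s⁻¹.
Component geostrophic relations (x east, y north):
u_g = −(1/(fρ)) ∂P/∂y,  v_g = (1/(fρ)) ∂P/∂x
u_g = −(0.69×10⁻³)/(−4.02×10⁻⁵ × 1.06) = 16.2 m/s;  v_g = (1.6×10⁻³)/(−4.02×10⁻⁵ × 1.06) = −37.6 m/s
|V_g| = √(u_g² + v_g²) = 40.9 m/s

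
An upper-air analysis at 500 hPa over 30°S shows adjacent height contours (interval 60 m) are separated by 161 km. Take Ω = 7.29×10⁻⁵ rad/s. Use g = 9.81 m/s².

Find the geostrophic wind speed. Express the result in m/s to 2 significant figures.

50 m/s

Coriolis parameter at 30°S:
f = 2Ω sin φ = 2 × 7.29×10⁻⁵ × sin 30° = 7.29×10⁻⁵ s⁻¹
Height gradient: |∂Z/∂n| = 60 m / 161000 m = 3.73×10⁻⁴
On a pressure surface, geostrophic balance gives V_g = (g/f)|∂Z/∂n|:
V_g = 9.81 × 3.73×10⁻⁴ / 7.29×10⁻⁵ = 50.1 m/s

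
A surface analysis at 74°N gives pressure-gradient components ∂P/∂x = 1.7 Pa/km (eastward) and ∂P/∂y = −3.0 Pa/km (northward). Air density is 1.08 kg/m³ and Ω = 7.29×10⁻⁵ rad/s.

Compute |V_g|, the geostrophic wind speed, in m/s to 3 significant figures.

22.8 m/s

Coriolis parameter at 74°N:
f = 2Ω sin φ = 2 × 7.29×10⁻⁵ × sin 74° = 1.40×10⁻⁴ s⁻¹
Component geostrophic relations (x east, y north):
u_g = −(1/(fρ)) ∂P/∂y,  v_g = (1/(fρ)) ∂P/∂x
u_g = −(−3.0×10⁻³)/(1.40×10⁻⁴ × 1.08) = 19.8 m/s;  v_g = (1.7×10⁻³)/(1.40×10⁻⁴ × 1.08) = 11.2 m/s
|V_g| = √(u_g² + v_g²) = 22.8 m/s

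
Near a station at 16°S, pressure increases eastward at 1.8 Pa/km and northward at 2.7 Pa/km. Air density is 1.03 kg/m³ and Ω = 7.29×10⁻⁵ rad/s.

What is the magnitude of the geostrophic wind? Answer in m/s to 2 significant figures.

Coriolis parameter at 16°S:
f = 2Ω sin φ = 2 × 7.29×10⁻⁵ × sin 16° = 4.02×10⁻⁵ s⁻¹
In the Southern Hemisphere f is negative: f = −4.02×10⁻⁵ s⁻¹.
Component geostrophic relations (x east, y north):
u_g = −(1/(fρ)) ∂P/∂y,  v_g = (1/(fρ)) ∂P/∂x
u_g = −(2.7×10⁻³)/(−4.02×10⁻⁵ × 1.03) = 65.2 m/s;  v_g = (1.8×10⁻³)/(−4.02×10⁻⁵ × 1.03) = −43.5 m/s
|V_g| = √(u_g² + v_g²) = 78.4 m/s

78 m/s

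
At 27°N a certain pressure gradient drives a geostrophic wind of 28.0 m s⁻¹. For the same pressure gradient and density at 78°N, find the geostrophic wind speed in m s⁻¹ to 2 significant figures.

13 m s⁻¹

With the same pressure gradient and density, V_g ∝ 1/f ∝ 1/sin φ.
V₂ = V₁ · sin φ₁ / sin φ₂ = 28.0 × sin 27° / sin 78°
V₂ = 28.0 × 0.4540/0.9781 = 13 m s⁻¹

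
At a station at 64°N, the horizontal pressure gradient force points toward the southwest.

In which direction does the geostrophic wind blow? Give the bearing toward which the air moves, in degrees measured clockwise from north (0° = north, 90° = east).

The pressure-gradient force points toward the southwest (bearing 225°).
Geostrophic balance: in the Northern Hemisphere the Coriolis force deflects motion to the right, so the geostrophic wind blows 90° to the right of the pressure-gradient force (low pressure on the left).
Rotating 225° by 90° clockwise gives 315° — the wind blows toward the northwest.

315°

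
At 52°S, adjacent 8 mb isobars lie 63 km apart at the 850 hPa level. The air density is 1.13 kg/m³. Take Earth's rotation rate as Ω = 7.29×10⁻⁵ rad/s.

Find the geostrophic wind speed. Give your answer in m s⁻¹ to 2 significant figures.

98 m s⁻¹

Coriolis parameter at 52°S:
f = 2Ω sin φ = 2 × 7.29×10⁻⁵ × sin 52° = 1.15×10⁻⁴ s⁻¹
Pressure gradient: |∂P/∂n| = 800 Pa / 63000 m = 1.27×10⁻² Pa/m
Geostrophic balance (pressure-gradient force = Coriolis force):
V_g = (1/(fρ)) |∂P/∂n| = 1.27×10⁻² / (1.15×10⁻⁴ × 1.13) = 97.8 m/s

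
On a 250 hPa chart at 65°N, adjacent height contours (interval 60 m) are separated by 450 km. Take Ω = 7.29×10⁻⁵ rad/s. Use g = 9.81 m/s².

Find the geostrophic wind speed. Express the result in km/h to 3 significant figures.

Coriolis parameter at 65°N:
f = 2Ω sin φ = 2 × 7.29×10⁻⁵ × sin 65° = 1.32×10⁻⁴ s⁻¹
Height gradient: |∂Z/∂n| = 60 m / 450000 m = 1.33×10⁻⁴
On a pressure surface, geostrophic balance gives V_g = (g/f)|∂Z/∂n|:
V_g = 9.81 × 1.33×10⁻⁴ / 1.32×10⁻⁴ = 9.90 m/s
Converting: 9.90 m/s × 3.6 = 35.6 km/h

35.6 km/h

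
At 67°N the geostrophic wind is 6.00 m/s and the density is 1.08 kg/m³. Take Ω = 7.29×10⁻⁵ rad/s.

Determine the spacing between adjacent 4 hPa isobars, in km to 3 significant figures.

460 km

Coriolis parameter at 67°N:
f = 2Ω sin φ = 2 × 7.29×10⁻⁵ × sin 67° = 1.34×10⁻⁴ s⁻¹
Geostrophic balance rearranged: |∂P/∂n| = f ρ V_g
|∂P/∂n| = 1.34×10⁻⁴ × 1.08 × 6.00 = 8.70×10⁻⁴ Pa/m
Isobar spacing: Δn = ΔP/|∂P/∂n| = 400 Pa / 8.70×10⁻⁴ Pa/m = 459940 m ≈ 460 km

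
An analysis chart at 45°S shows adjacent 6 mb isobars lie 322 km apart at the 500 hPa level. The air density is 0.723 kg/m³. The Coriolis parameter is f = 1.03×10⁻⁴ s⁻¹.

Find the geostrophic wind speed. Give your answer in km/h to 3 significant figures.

Pressure gradient: |∂P/∂n| = 600 Pa / 322000 m = 1.86×10⁻³ Pa/m
Geostrophic balance (pressure-gradient force = Coriolis force):
V_g = (1/(fρ)) |∂P/∂n| = 1.86×10⁻³ / (1.03×10⁻⁴ × 0.723) = 25.0 m/s
Converting: 25.0 m/s × 3.6 = 90.1 km/h

90.1 km/h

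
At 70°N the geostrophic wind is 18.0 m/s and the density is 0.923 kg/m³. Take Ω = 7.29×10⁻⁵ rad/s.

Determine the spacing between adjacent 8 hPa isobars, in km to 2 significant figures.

Coriolis parameter at 70°N:
f = 2Ω sin φ = 2 × 7.29×10⁻⁵ × sin 70° = 1.37×10⁻⁴ s⁻¹
Geostrophic balance rearranged: |∂P/∂n| = f ρ V_g
|∂P/∂n| = 1.37×10⁻⁴ × 0.923 × 18.0 = 2.28×10⁻³ Pa/m
Isobar spacing: Δn = ΔP/|∂P/∂n| = 800 Pa / 2.28×10⁻³ Pa/m = 351457 m ≈ 350 km

350 km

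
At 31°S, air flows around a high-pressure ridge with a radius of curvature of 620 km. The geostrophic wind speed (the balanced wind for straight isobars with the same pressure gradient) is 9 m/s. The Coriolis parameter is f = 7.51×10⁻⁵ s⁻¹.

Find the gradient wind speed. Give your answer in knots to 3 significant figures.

Around a high, pressure-gradient force acts outward with centrifugal, so Coriolis balances both:
fV = (1/ρ)|∂P/∂n| + V²/R  →  V² − fR·V + fR·V_g = 0
With fR = 7.51×10⁻⁵ × 620×10³ m = 46.6 m/s:
V = [fR − √((fR)² − 4 fR V_g)]/2 = [46.6 − √(46.6² − 4×46.6×9)]/2 = 12.2 m/s
Supergeostrophic (V > V_g = 9 m/s), as expected around a high.
Converting: 12.2 m/s × 1.944 = 23.7 knots

23.7 knots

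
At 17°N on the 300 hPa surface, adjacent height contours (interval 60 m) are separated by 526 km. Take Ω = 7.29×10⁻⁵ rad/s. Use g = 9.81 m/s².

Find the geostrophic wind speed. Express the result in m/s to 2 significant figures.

26 m/s

Coriolis parameter at 17°N:
f = 2Ω sin φ = 2 × 7.29×10⁻⁵ × sin 17° = 4.26×10⁻⁵ s⁻¹
Height gradient: |∂Z/∂n| = 60 m / 526000 m = 1.14×10⁻⁴
On a pressure surface, geostrophic balance gives V_g = (g/f)|∂Z/∂n|:
V_g = 9.81 × 1.14×10⁻⁴ / 4.26×10⁻⁵ = 26.3 m/s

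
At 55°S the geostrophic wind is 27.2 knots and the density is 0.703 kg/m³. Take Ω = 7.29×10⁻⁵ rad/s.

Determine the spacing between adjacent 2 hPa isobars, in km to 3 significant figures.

Coriolis parameter at 55°S:
f = 2Ω sin φ = 2 × 7.29×10⁻⁵ × sin 55° = 1.19×10⁻⁴ s⁻¹
Wind speed in SI: 27.2 knots = 14.0 m/s
Geostrophic balance rearranged: |∂P/∂n| = f ρ V_g
|∂P/∂n| = 1.19×10⁻⁴ × 0.703 × 14.0 = 1.17×10⁻³ Pa/m
Isobar spacing: Δn = ΔP/|∂P/∂n| = 200 Pa / 1.17×10⁻³ Pa/m = 170234 m ≈ 170 km

170 km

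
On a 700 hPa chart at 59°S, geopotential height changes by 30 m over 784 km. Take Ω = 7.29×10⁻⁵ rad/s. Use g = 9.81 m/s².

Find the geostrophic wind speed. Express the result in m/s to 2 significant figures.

Coriolis parameter at 59°S:
f = 2Ω sin φ = 2 × 7.29×10⁻⁵ × sin 59° = 1.25×10⁻⁴ s⁻¹
Height gradient: |∂Z/∂n| = 30 m / 784000 m = 3.83×10⁻⁵
On a pressure surface, geostrophic balance gives V_g = (g/f)|∂Z/∂n|:
V_g = 9.81 × 3.83×10⁻⁵ / 1.25×10⁻⁴ = 3.00 m/s

3.0 m/s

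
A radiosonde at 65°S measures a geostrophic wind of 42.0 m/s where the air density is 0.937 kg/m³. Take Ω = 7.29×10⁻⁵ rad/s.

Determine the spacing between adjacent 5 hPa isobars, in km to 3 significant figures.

Coriolis parameter at 65°S:
f = 2Ω sin φ = 2 × 7.29×10⁻⁵ × sin 65° = 1.32×10⁻⁴ s⁻¹
Geostrophic balance rearranged: |∂P/∂n| = f ρ V_g
|∂P/∂n| = 1.32×10⁻⁴ × 0.937 × 42.0 = 5.20×10⁻³ Pa/m
Isobar spacing: Δn = ΔP/|∂P/∂n| = 500 Pa / 5.20×10⁻³ Pa/m = 96150 m ≈ 96.1 km

96.1 km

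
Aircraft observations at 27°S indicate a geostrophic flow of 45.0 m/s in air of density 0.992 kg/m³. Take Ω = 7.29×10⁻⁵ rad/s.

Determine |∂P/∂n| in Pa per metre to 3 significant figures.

2.95×10⁻³ Pa/m

Coriolis parameter at 27°S:
f = 2Ω sin φ = 2 × 7.29×10⁻⁵ × sin 27° = 6.62×10⁻⁵ s⁻¹
Geostrophic balance rearranged: |∂P/∂n| = f ρ V_g
|∂P/∂n| = 6.62×10⁻⁵ × 0.992 × 45.0 = 2.95×10⁻³ Pa/m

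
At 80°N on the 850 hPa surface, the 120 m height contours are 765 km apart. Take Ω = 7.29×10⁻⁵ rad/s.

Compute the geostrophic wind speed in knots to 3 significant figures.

20.8 knots

Coriolis parameter at 80°N:
f = 2Ω sin φ = 2 × 7.29×10⁻⁵ × sin 80° = 1.44×10⁻⁴ s⁻¹
Height gradient: |∂Z/∂n| = 120 m / 765000 m = 1.57×10⁻⁴
On a pressure surface, geostrophic balance gives V_g = (g/f)|∂Z/∂n|:
V_g = 9.81 × 1.57×10⁻⁴ / 1.44×10⁻⁴ = 10.7 m/s
Converting: 10.7 m/s × 1.944 = 20.8 knots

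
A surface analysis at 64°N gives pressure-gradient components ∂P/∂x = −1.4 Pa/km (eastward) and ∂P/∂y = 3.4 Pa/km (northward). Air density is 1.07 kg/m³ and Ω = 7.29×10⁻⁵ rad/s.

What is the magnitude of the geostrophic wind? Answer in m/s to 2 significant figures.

Coriolis parameter at 64°N:
f = 2Ω sin φ = 2 × 7.29×10⁻⁵ × sin 64° = 1.31×10⁻⁴ s⁻¹
Component geostrophic relations (x east, y north):
u_g = −(1/(fρ)) ∂P/∂y,  v_g = (1/(fρ)) ∂P/∂x
u_g = −(3.4×10⁻³)/(1.31×10⁻⁴ × 1.07) = −24.2 m/s;  v_g = (−1.4×10⁻³)/(1.31×10⁻⁴ × 1.07) = −9.98 m/s
|V_g| = √(u_g² + v_g²) = 26.2 m/s

26 m/s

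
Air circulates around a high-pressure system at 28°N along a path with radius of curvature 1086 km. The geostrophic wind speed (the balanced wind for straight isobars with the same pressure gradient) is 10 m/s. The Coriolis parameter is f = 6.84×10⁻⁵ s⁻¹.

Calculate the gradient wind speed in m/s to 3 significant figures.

Around a high, pressure-gradient force acts outward with centrifugal, so Coriolis balances both:
fV = (1/ρ)|∂P/∂n| + V²/R  →  V² − fR·V + fR·V_g = 0
With fR = 6.84×10⁻⁵ × 1086×10³ m = 74.3 m/s:
V = [fR − √((fR)² − 4 fR V_g)]/2 = [74.3 − √(74.3² − 4×74.3×10)]/2 = 11.9 m/s
Supergeostrophic (V > V_g = 10 m/s), as expected around a high.

11.9 m/s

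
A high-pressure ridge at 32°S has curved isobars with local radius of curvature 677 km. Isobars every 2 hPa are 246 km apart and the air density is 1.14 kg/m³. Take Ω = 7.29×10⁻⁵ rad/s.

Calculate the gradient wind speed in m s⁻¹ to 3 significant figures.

12.0 m s⁻¹

Coriolis parameter at 32°S:
f = 2Ω sin φ = 2 × 7.29×10⁻⁵ × sin 32° = 7.73×10⁻⁵ s⁻¹
Pressure gradient: |∂P/∂n| = 200 Pa / 246000 m = 8.13×10⁻⁴ Pa/m
Geostrophic speed: V_g = |∂P/∂n|/(fρ) = 8.13×10⁻⁴/(7.73×10⁻⁵ × 1.14) = 9.23 m/s
Around a high, pressure-gradient force acts outward with centrifugal, so Coriolis balances both:
fV = (1/ρ)|∂P/∂n| + V²/R  →  V² − fR·V + fR·V_g = 0
With fR = 7.73×10⁻⁵ × 677×10³ m = 52.3 m/s:
V = [fR − √((fR)² − 4 fR V_g)]/2 = [52.3 − √(52.3² − 4×52.3×9.23)]/2 = 12 m/s
Supergeostrophic (V > V_g = 9.23 m/s), as expected around a high.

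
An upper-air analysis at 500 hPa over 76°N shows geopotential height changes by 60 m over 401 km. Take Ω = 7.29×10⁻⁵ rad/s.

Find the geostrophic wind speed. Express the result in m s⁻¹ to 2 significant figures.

10 m s⁻¹

Coriolis parameter at 76°N:
f = 2Ω sin φ = 2 × 7.29×10⁻⁵ × sin 76° = 1.41×10⁻⁴ s⁻¹
Height gradient: |∂Z/∂n| = 60 m / 401000 m = 1.50×10⁻⁴
On a pressure surface, geostrophic balance gives V_g = (g/f)|∂Z/∂n|:
V_g = 9.81 × 1.50×10⁻⁴ / 1.41×10⁻⁴ = 10.4 m/s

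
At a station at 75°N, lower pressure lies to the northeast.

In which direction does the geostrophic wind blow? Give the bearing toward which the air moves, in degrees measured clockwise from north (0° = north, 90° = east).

The pressure-gradient force points toward the northeast (bearing 045°).
Geostrophic balance: in the Northern Hemisphere the Coriolis force deflects motion to the right, so the geostrophic wind blows 90° to the right of the pressure-gradient force (low pressure on the left).
Rotating 045° by 90° clockwise gives 135° — the wind blows toward the southeast.

135°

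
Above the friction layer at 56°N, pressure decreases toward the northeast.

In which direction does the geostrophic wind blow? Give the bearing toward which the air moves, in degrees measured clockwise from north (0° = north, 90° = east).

135°

The pressure-gradient force points toward the northeast (bearing 045°).
Geostrophic balance: in the Northern Hemisphere the Coriolis force deflects motion to the right, so the geostrophic wind blows 90° to the right of the pressure-gradient force (low pressure on the left).
Rotating 045° by 90° clockwise gives 135° — the wind blows toward the southeast.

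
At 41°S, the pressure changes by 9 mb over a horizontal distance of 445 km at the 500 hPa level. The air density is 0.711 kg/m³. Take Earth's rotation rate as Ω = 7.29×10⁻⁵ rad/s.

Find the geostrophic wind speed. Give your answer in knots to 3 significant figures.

Coriolis parameter at 41°S:
f = 2Ω sin φ = 2 × 7.29×10⁻⁵ × sin 41° = 9.57×10⁻⁵ s⁻¹
Pressure gradient: |∂P/∂n| = 900 Pa / 445000 m = 2.02×10⁻³ Pa/m
Geostrophic balance (pressure-gradient force = Coriolis force):
V_g = (1/(fρ)) |∂P/∂n| = 2.02×10⁻³ / (9.57×10⁻⁵ × 0.711) = 29.7 m/s
Converting: 29.7 m/s × 1.944 = 57.8 knots

57.8 knots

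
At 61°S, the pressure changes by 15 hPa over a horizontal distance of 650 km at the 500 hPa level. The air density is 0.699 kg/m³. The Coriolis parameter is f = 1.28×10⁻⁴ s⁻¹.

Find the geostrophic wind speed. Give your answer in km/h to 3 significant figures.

Pressure gradient: |∂P/∂n| = 1500 Pa / 650000 m = 2.31×10⁻³ Pa/m
Geostrophic balance (pressure-gradient force = Coriolis force):
V_g = (1/(fρ)) |∂P/∂n| = 2.31×10⁻³ / (1.28×10⁻⁴ × 0.699) = 25.8 m/s
Converting: 25.8 m/s × 3.6 = 92.9 km/h

92.9 km/h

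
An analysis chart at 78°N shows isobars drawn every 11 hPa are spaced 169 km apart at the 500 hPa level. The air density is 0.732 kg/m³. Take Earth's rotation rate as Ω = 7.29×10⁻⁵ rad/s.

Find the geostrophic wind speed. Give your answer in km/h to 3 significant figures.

Coriolis parameter at 78°N:
f = 2Ω sin φ = 2 × 7.29×10⁻⁵ × sin 78° = 1.43×10⁻⁴ s⁻¹
Pressure gradient: |∂P/∂n| = 1100 Pa / 169000 m = 6.51×10⁻³ Pa/m
Geostrophic balance (pressure-gradient force = Coriolis force):
V_g = (1/(fρ)) |∂P/∂n| = 6.51×10⁻³ / (1.43×10⁻⁴ × 0.732) = 62.3 m/s
Converting: 62.3 m/s × 3.6 = 224 km/h

224 km/h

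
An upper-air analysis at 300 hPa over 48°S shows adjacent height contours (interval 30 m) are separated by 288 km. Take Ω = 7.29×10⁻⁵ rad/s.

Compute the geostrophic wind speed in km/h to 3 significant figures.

34.0 km/h

Coriolis parameter at 48°S:
f = 2Ω sin φ = 2 × 7.29×10⁻⁵ × sin 48° = 1.08×10⁻⁴ s⁻¹
Height gradient: |∂Z/∂n| = 30 m / 288000 m = 1.04×10⁻⁴
On a pressure surface, geostrophic balance gives V_g = (g/f)|∂Z/∂n|:
V_g = 9.81 × 1.04×10⁻⁴ / 1.08×10⁻⁴ = 9.43 m/s
Converting: 9.43 m/s × 3.6 = 34.0 km/h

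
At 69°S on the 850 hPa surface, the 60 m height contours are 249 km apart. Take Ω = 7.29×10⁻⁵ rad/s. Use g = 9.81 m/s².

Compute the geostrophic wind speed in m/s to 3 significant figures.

17.4 m/s

Coriolis parameter at 69°S:
f = 2Ω sin φ = 2 × 7.29×10⁻⁵ × sin 69° = 1.36×10⁻⁴ s⁻¹
Height gradient: |∂Z/∂n| = 60 m / 249000 m = 2.41×10⁻⁴
On a pressure surface, geostrophic balance gives V_g = (g/f)|∂Z/∂n|:
V_g = 9.81 × 2.41×10⁻⁴ / 1.36×10⁻⁴ = 17.4 m/s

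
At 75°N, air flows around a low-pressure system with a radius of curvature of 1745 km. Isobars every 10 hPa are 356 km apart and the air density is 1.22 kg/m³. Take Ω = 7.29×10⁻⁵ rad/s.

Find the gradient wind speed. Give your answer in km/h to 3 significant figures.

55.4 km/h

Coriolis parameter at 75°N:
f = 2Ω sin φ = 2 × 7.29×10⁻⁵ × sin 75° = 1.41×10⁻⁴ s⁻¹
Pressure gradient: |∂P/∂n| = 1000 Pa / 356000 m = 2.81×10⁻³ Pa/m
Geostrophic speed: V_g = |∂P/∂n|/(fρ) = 2.81×10⁻³/(1.41×10⁻⁴ × 1.22) = 16.3 m/s
Around a low, centrifugal force acts outward with Coriolis, so pressure-gradient force balances both:
(1/ρ)|∂P/∂n| = fV + V²/R  →  V² + fR·V − fR·V_g = 0
With fR = 1.41×10⁻⁴ × 1745×10³ m = 246 m/s:
V = [−fR + √((fR)² + 4 fR V_g)]/2 = [−246 + √(246² + 4×246×16.3)]/2 = 15.4 m/s
Subgeostrophic (V < V_g = 16.3 m/s), as expected around a low.
Converting: 15.4 m/s × 3.6 = 55.4 km/h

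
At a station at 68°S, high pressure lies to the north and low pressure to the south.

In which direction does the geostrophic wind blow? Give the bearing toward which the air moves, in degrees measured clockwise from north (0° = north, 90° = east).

090°

The pressure-gradient force points toward the south (bearing 180°).
Geostrophic balance: in the Southern Hemisphere the Coriolis force deflects motion to the left, so the geostrophic wind blows 90° to the left of the pressure-gradient force (low pressure on the right).
Rotating 180° by 90° counterclockwise gives 090° — the wind blows toward the east.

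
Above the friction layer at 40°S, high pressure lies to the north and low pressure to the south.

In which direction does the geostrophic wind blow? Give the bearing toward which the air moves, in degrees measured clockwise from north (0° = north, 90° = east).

090°

The pressure-gradient force points toward the south (bearing 180°).
Geostrophic balance: in the Southern Hemisphere the Coriolis force deflects motion to the left, so the geostrophic wind blows 90° to the left of the pressure-gradient force (low pressure on the right).
Rotating 180° by 90° counterclockwise gives 090° — the wind blows toward the east.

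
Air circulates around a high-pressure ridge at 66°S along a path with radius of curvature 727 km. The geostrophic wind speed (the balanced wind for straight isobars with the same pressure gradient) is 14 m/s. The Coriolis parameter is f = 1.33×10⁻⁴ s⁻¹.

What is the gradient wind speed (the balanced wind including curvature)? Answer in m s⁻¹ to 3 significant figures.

Around a high, pressure-gradient force acts outward with centrifugal, so Coriolis balances both:
fV = (1/ρ)|∂P/∂n| + V²/R  →  V² − fR·V + fR·V_g = 0
With fR = 1.33×10⁻⁴ × 727×10³ m = 96.7 m/s:
V = [fR − √((fR)² − 4 fR V_g)]/2 = [96.7 − √(96.7² − 4×96.7×14)]/2 = 17 m/s
Supergeostrophic (V > V_g = 14 m/s), as expected around a high.

17.0 m s⁻¹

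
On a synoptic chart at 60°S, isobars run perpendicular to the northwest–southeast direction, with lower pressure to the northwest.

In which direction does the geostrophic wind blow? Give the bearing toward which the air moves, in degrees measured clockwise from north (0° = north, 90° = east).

225°

The pressure-gradient force points toward the northwest (bearing 315°).
Geostrophic balance: in the Southern Hemisphere the Coriolis force deflects motion to the left, so the geostrophic wind blows 90° to the left of the pressure-gradient force (low pressure on the right).
Rotating 315° by 90° counterclockwise gives 225° — the wind blows toward the southwest.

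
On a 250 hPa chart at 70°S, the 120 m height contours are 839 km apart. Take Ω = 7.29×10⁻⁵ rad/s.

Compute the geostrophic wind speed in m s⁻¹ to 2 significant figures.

Coriolis parameter at 70°S:
f = 2Ω sin φ = 2 × 7.29×10⁻⁵ × sin 70° = 1.37×10⁻⁴ s⁻¹
Height gradient: |∂Z/∂n| = 120 m / 839000 m = 1.43×10⁻⁴
On a pressure surface, geostrophic balance gives V_g = (g/f)|∂Z/∂n|:
V_g = 9.81 × 1.43×10⁻⁴ / 1.37×10⁻⁴ = 10.2 m/s

10 m s⁻¹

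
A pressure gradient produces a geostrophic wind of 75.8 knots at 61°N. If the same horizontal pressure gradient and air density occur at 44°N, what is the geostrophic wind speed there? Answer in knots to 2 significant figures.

95 knots

With the same pressure gradient and density, V_g ∝ 1/f ∝ 1/sin φ.
V₂ = V₁ · sin φ₁ / sin φ₂ = 75.8 × sin 61° / sin 44°
V₂ = 75.8 × 0.8746/0.6947 = 95 knots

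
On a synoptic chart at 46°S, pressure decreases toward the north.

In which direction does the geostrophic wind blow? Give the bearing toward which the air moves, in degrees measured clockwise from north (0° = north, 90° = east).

The pressure-gradient force points toward the north (bearing 000°).
Geostrophic balance: in the Southern Hemisphere the Coriolis force deflects motion to the left, so the geostrophic wind blows 90° to the left of the pressure-gradient force (low pressure on the right).
Rotating 000° by 90° counterclockwise gives 270° — the wind blows toward the west.

270°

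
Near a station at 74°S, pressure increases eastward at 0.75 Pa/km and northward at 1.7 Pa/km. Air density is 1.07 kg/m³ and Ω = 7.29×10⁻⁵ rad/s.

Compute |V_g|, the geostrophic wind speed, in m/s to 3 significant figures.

Coriolis parameter at 74°S:
f = 2Ω sin φ = 2 × 7.29×10⁻⁵ × sin 74° = 1.40×10⁻⁴ s⁻¹
In the Southern Hemisphere f is negative: f = −1.40×10⁻⁴ s⁻¹.
Component geostrophic relations (x east, y north):
u_g = −(1/(fρ)) ∂P/∂y,  v_g = (1/(fρ)) ∂P/∂x
u_g = −(1.7×10⁻³)/(−1.40×10⁻⁴ × 1.07) = 11.3 m/s;  v_g = (0.75×10⁻³)/(−1.40×10⁻⁴ × 1.07) = −5.00 m/s
|V_g| = √(u_g² + v_g²) = 12.4 m/s

12.4 m/s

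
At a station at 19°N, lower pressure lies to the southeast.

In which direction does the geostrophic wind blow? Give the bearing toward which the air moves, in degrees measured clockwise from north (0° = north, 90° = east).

The pressure-gradient force points toward the southeast (bearing 135°).
Geostrophic balance: in the Northern Hemisphere the Coriolis force deflects motion to the right, so the geostrophic wind blows 90° to the right of the pressure-gradient force (low pressure on the left).
Rotating 135° by 90° clockwise gives 225° — the wind blows toward the southwest.

225°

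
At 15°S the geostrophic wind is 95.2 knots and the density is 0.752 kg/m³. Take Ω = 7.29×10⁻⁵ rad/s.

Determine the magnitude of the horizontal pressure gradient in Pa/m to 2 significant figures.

Coriolis parameter at 15°S:
f = 2Ω sin φ = 2 × 7.29×10⁻⁵ × sin 15° = 3.77×10⁻⁵ s⁻¹
Wind speed in SI: 95.2 knots = 49.0 m/s
Geostrophic balance rearranged: |∂P/∂n| = f ρ V_g
|∂P/∂n| = 3.77×10⁻⁵ × 0.752 × 49.0 = 1.39×10⁻³ Pa/m

1.4×10⁻³ Pa/m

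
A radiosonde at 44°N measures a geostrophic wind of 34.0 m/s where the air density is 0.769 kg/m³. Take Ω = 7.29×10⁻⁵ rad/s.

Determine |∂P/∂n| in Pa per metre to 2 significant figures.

2.6×10⁻³ Pa/m

Coriolis parameter at 44°N:
f = 2Ω sin φ = 2 × 7.29×10⁻⁵ × sin 44° = 1.01×10⁻⁴ s⁻¹
Geostrophic balance rearranged: |∂P/∂n| = f ρ V_g
|∂P/∂n| = 1.01×10⁻⁴ × 0.769 × 34.0 = 2.65×10⁻³ Pa/m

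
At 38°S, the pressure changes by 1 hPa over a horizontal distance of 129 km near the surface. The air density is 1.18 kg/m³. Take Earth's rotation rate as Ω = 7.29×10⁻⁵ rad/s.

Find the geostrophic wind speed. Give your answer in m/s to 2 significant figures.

Coriolis parameter at 38°S:
f = 2Ω sin φ = 2 × 7.29×10⁻⁵ × sin 38° = 8.98×10⁻⁵ s⁻¹
Pressure gradient: |∂P/∂n| = 100 Pa / 129000 m = 7.75×10⁻⁴ Pa/m
Geostrophic balance (pressure-gradient force = Coriolis force):
V_g = (1/(fρ)) |∂P/∂n| = 7.75×10⁻⁴ / (8.98×10⁻⁵ × 1.18) = 7.32 m/s

7.3 m/s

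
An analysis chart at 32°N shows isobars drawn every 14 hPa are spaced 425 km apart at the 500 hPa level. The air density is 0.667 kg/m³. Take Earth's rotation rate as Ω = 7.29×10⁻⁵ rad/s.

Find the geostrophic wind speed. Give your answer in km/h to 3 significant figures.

230 km/h

Coriolis parameter at 32°N:
f = 2Ω sin φ = 2 × 7.29×10⁻⁵ × sin 32° = 7.73×10⁻⁵ s⁻¹
Pressure gradient: |∂P/∂n| = 1400 Pa / 425000 m = 3.29×10⁻³ Pa/m
Geostrophic balance (pressure-gradient force = Coriolis force):
V_g = (1/(fρ)) |∂P/∂n| = 3.29×10⁻³ / (7.73×10⁻⁵ × 0.667) = 63.9 m/s
Converting: 63.9 m/s × 3.6 = 230 km/h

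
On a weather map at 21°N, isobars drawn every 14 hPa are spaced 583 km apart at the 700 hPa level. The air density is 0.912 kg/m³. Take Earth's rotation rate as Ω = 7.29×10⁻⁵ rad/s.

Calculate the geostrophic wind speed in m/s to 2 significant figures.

50 m/s

Coriolis parameter at 21°N:
f = 2Ω sin φ = 2 × 7.29×10⁻⁵ × sin 21° = 5.23×10⁻⁵ s⁻¹
Pressure gradient: |∂P/∂n| = 1400 Pa / 583000 m = 2.40×10⁻³ Pa/m
Geostrophic balance (pressure-gradient force = Coriolis force):
V_g = (1/(fρ)) |∂P/∂n| = 2.40×10⁻³ / (5.23×10⁻⁵ × 0.912) = 50.4 m/s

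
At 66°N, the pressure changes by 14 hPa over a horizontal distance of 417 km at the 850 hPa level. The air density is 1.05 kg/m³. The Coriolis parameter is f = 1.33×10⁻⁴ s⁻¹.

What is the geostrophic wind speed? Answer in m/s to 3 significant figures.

24.0 m/s

Pressure gradient: |∂P/∂n| = 1400 Pa / 417000 m = 3.36×10⁻³ Pa/m
Geostrophic balance (pressure-gradient force = Coriolis force):
V_g = (1/(fρ)) |∂P/∂n| = 3.36×10⁻³ / (1.33×10⁻⁴ × 1.05) = 24.0 m/s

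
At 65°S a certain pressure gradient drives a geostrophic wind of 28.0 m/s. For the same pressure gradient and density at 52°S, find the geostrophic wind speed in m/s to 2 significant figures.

With the same pressure gradient and density, V_g ∝ 1/f ∝ 1/sin φ.
V₂ = V₁ · sin φ₁ / sin φ₂ = 28.0 × sin 65° / sin 52°
V₂ = 28.0 × 0.9063/0.7880 = 32 m/s

32 m/s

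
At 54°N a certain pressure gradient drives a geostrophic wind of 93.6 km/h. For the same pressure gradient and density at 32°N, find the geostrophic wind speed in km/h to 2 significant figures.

With the same pressure gradient and density, V_g ∝ 1/f ∝ 1/sin φ.
V₂ = V₁ · sin φ₁ / sin φ₂ = 93.6 × sin 54° / sin 32°
V₂ = 93.6 × 0.8090/0.5299 = 140 km/h

140 km/h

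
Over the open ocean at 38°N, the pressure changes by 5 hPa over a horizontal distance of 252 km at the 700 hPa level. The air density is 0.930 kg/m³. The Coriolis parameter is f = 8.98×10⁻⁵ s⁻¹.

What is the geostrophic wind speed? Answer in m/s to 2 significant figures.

24 m/s

Pressure gradient: |∂P/∂n| = 500 Pa / 252000 m = 1.98×10⁻³ Pa/m
Geostrophic balance (pressure-gradient force = Coriolis force):
V_g = (1/(fρ)) |∂P/∂n| = 1.98×10⁻³ / (8.98×10⁻⁵ × 0.930) = 23.8 m/s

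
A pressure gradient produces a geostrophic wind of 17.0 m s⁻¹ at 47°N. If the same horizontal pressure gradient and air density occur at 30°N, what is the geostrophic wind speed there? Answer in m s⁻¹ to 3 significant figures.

24.9 m s⁻¹

With the same pressure gradient and density, V_g ∝ 1/f ∝ 1/sin φ.
V₂ = V₁ · sin φ₁ / sin φ₂ = 17.0 × sin 47° / sin 30°
V₂ = 17.0 × 0.7314/0.5000 = 24.9 m s⁻¹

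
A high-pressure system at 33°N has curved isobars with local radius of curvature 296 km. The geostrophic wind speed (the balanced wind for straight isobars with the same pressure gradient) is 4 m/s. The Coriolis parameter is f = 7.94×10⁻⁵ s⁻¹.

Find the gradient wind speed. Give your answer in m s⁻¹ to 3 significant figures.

5.11 m s⁻¹

Around a high, pressure-gradient force acts outward with centrifugal, so Coriolis balances both:
fV = (1/ρ)|∂P/∂n| + V²/R  →  V² − fR·V + fR·V_g = 0
With fR = 7.94×10⁻⁵ × 296×10³ m = 23.5 m/s:
V = [fR − √((fR)² − 4 fR V_g)]/2 = [23.5 − √(23.5² − 4×23.5×4)]/2 = 5.11 m/s
Supergeostrophic (V > V_g = 4 m/s), as expected around a high.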